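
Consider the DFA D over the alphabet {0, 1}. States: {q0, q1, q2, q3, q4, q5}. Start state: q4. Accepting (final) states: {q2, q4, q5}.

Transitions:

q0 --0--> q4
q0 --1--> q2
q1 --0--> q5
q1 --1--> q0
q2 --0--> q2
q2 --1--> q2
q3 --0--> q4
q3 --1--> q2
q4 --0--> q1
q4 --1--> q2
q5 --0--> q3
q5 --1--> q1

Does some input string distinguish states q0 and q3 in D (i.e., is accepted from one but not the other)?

Every state is reachable, so we keep all 6.
Start with accepting vs non-accepting: {q2,q4,q5} | {q0,q1,q3}.
Refine {q2,q4,q5} on symbol 0: members go to different blocks, giving {q4,q5} and {q2}.
On input 1, block {q4,q5} splits into {q4} and {q5}.
Split {q0,q1,q3} by δ(·,0) → {q0,q3} and {q1}.
No further refinement is possible. Final partition (5 blocks): {q4} | {q0,q3} | {q2} | {q5} | {q1}.
q0 and q3 lie in the same block of the stable partition, so they are equivalent — no string distinguishes them.

No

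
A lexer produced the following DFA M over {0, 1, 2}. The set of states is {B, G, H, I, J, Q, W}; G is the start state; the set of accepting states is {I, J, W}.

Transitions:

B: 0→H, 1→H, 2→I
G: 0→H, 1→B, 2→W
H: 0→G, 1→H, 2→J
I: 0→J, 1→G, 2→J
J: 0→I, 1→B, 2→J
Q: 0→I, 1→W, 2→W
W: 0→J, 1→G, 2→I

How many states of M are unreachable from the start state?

BFS from G reaches {B, G, H, I, J, W}; the 1 state(s) Q are never visited.

1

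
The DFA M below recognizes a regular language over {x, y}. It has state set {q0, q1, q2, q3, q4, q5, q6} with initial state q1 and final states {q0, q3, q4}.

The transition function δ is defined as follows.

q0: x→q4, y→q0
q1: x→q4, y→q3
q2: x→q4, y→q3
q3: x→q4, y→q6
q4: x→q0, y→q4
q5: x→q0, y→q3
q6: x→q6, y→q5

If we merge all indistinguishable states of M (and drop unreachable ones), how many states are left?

4

First remove the unreachable states {q2}; 6 states remain.
Initial partition by acceptance: {q0,q3,q4} | {q1,q5,q6}.
Refine {q0,q3,q4} on symbol y: members go to different blocks, giving {q0,q4} and {q3}.
On input x, block {q1,q5,q6} splits into {q1,q5} and {q6}.
The partition is now stable with 4 blocks: {q0,q4} | {q1,q5} | {q3} | {q6}.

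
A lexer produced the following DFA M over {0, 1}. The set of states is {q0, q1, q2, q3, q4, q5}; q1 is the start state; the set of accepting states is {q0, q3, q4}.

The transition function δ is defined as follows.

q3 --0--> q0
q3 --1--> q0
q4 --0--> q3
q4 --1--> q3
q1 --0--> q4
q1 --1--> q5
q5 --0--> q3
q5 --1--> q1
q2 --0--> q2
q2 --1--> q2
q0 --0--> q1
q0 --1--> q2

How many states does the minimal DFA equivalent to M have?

6

Every state is reachable, so we keep all 6.
Initial partition by acceptance: {q0,q3,q4} | {q1,q2,q5}.
Split {q0,q3,q4} by δ(·,0) → {q3,q4} and {q0}.
Refine {q3,q4} on symbol 0: members go to different blocks, giving {q3} and {q4}.
On input 0, block {q1,q2,q5} splits into {q1} and {q2} and {q5}.
Stable partition: {q3} | {q1} | {q0} | {q4} | {q2} | {q5} — 6 equivalence classes.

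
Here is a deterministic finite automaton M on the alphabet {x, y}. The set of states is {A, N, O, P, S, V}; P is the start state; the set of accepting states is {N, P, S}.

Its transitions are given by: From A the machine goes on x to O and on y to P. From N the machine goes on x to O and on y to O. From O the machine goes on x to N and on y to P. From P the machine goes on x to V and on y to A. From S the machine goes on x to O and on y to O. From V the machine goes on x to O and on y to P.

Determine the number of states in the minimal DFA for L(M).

First remove the unreachable states {S}; 5 states remain.
P0 = {N,P} | {A,O,V}.
Split {A,O,V} by δ(·,x) → {A,V} and {O}.
On input x, block {N,P} splits into {N} and {P}.
No further refinement is possible. Final partition (4 blocks): {N} | {A,V} | {O} | {P}.

4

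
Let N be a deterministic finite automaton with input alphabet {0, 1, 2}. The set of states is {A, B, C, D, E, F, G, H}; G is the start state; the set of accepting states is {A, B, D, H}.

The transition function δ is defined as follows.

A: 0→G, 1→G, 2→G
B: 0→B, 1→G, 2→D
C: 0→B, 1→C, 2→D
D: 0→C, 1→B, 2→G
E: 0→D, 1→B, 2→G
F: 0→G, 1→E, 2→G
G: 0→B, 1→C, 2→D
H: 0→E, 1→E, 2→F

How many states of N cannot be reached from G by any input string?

4

No path from G leads to A, E, F, H; the other 4 states are all reachable.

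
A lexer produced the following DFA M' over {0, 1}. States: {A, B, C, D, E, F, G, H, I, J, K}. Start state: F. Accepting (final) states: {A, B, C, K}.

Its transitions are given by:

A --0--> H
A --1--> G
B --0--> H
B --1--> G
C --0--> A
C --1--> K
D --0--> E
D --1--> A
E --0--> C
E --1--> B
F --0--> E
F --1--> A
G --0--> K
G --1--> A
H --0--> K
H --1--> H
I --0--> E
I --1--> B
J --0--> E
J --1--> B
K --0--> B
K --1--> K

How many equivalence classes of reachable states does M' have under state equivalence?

5

States {D,I,J} cannot be reached from the start state, so discard them.
Initial partition by acceptance: {A,B,C,K} | {E,F,G,H}.
Split {A,B,C,K} by δ(·,0) → {A,B} and {C,K}.
On input 0, block {E,F,G,H} splits into {E,G,H} and {F}.
Refine {E,G,H} on symbol 1: members go to different blocks, giving {E,G} and {H}.
No further refinement is possible. Final partition (5 blocks): {A,B} | {E,G} | {C,K} | {F} | {H}.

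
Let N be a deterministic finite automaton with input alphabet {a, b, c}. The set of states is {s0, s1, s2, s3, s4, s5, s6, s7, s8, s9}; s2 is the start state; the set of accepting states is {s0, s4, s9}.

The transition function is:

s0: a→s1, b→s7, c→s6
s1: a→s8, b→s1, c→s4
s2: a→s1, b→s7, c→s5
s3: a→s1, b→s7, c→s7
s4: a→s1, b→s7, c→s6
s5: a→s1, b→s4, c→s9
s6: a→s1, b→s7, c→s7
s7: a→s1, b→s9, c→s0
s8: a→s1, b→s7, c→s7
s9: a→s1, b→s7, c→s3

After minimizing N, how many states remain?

Start with accepting vs non-accepting: {s0,s4,s9} | {s1,s2,s3,s5,s6,s7,s8}.
Split {s1,s2,s3,s5,s6,s7,s8} by δ(·,b) → {s1,s2,s3,s6,s8} and {s5,s7}.
Refine {s1,s2,s3,s6,s8} on symbol b: members go to different blocks, giving {s2,s3,s6,s8} and {s1}.
The partition is now stable with 4 blocks: {s0,s4,s9} | {s2,s3,s6,s8} | {s5,s7} | {s1}.

4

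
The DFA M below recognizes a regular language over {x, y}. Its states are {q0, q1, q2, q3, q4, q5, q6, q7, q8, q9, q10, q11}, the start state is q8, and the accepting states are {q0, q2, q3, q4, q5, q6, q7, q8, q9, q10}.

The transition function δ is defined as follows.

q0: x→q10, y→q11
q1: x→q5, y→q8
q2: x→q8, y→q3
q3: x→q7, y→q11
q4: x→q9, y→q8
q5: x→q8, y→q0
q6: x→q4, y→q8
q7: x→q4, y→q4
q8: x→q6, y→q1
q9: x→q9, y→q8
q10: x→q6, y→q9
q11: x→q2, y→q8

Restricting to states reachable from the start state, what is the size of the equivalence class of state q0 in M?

Every state is reachable, so we keep all 12.
P0 = {q0,q2,q3,q4,q5,q6,q7,q8,q9,q10} | {q1,q11}.
On input y, block {q0,q2,q3,q4,q5,q6,q7,q8,q9,q10} splits into {q2,q4,q5,q6,q7,q9,q10} and {q0,q3,q8}.
Split {q2,q4,q5,q6,q7,q9,q10} by δ(·,x) → {q4,q6,q7,q9,q10} and {q2,q5}.
On input y, block {q4,q6,q7,q9,q10} splits into {q4,q6,q9} and {q7,q10}.
Split {q0,q3,q8} by δ(·,x) → {q0,q3} and {q8}.
The partition is now stable with 6 blocks: {q4,q6,q9} | {q1,q11} | {q0,q3} | {q2,q5} | {q7,q10} | {q8}.
State q0 belongs to the block {q0,q3}, which has 2 states.

2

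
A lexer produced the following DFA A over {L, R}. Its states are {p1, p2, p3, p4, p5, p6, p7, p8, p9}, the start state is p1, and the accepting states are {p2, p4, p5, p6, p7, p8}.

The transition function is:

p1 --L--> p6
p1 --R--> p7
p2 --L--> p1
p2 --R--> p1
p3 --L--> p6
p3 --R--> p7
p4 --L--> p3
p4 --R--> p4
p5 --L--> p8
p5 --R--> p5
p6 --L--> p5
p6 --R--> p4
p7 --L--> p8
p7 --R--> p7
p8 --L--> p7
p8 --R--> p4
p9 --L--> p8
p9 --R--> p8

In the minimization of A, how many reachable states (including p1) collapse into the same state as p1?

States {p2,p9} cannot be reached from the start state, so discard them.
Start with accepting vs non-accepting: {p4,p5,p6,p7,p8} | {p1,p3}.
Refine {p4,p5,p6,p7,p8} on symbol L: members go to different blocks, giving {p5,p6,p7,p8} and {p4}.
Refine {p5,p6,p7,p8} on symbol R: members go to different blocks, giving {p5,p7} and {p6,p8}.
Stable partition: {p5,p7} | {p1,p3} | {p4} | {p6,p8} — 4 equivalence classes.
State p1 belongs to the block {p1,p3}, which has 2 states.

2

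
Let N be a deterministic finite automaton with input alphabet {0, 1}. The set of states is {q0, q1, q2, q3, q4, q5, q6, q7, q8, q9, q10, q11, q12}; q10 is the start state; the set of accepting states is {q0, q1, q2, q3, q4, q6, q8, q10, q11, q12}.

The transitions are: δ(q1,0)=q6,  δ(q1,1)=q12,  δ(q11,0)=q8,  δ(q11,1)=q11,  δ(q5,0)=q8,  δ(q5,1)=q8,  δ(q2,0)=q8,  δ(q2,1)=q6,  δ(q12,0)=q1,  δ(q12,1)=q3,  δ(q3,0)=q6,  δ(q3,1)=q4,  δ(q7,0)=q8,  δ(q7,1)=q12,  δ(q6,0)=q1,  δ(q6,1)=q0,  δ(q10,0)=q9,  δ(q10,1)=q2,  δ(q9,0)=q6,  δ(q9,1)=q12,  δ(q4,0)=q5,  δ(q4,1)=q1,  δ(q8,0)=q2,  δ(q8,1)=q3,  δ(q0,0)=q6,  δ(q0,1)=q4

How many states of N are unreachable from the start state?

2

Starting at q10 and following transitions, the reachable set is {q0, q1, q2, q3, q4, q5, q6, q8, q9, q10, q12}. That leaves q7, q11 unreachable — 2 in total.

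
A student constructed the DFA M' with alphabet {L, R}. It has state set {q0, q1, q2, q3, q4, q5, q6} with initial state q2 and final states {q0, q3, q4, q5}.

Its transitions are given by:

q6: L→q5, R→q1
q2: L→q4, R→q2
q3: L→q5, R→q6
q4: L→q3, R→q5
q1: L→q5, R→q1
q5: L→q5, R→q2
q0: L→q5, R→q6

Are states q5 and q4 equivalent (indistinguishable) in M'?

First remove the unreachable states {q0}; 6 states remain.
Initial partition by acceptance: {q3,q4,q5} | {q1,q2,q6}.
On input R, block {q3,q4,q5} splits into {q3,q5} and {q4}.
On input L, block {q1,q2,q6} splits into {q1,q6} and {q2}.
On input R, block {q3,q5} splits into {q3} and {q5}.
The partition is now stable with 5 blocks: {q3} | {q1,q6} | {q4} | {q2} | {q5}.
q5 and q4 end up in different blocks, so they are distinguishable. For instance, the string 'R' is accepted from only q4.

No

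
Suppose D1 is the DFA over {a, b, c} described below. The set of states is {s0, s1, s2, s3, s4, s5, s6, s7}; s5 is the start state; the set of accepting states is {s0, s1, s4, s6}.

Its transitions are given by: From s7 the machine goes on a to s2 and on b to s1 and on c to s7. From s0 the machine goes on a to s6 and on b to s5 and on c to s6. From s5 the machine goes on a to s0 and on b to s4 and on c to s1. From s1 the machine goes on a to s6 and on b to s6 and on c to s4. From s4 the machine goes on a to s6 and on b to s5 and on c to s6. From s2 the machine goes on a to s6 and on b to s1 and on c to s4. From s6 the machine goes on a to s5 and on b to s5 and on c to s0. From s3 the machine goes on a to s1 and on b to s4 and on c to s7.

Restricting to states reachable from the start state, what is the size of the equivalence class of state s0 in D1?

2

First remove the unreachable states {s2,s3,s7}; 5 states remain.
P0 = {s0,s1,s4,s6} | {s5}.
Split {s0,s1,s4,s6} by δ(·,a) → {s0,s1,s4} and {s6}.
Refine {s0,s1,s4} on symbol b: members go to different blocks, giving {s0,s4} and {s1}.
No further refinement is possible. Final partition (4 blocks): {s0,s4} | {s5} | {s6} | {s1}.
The equivalence class containing s0 is {s0,s4}, of size 2.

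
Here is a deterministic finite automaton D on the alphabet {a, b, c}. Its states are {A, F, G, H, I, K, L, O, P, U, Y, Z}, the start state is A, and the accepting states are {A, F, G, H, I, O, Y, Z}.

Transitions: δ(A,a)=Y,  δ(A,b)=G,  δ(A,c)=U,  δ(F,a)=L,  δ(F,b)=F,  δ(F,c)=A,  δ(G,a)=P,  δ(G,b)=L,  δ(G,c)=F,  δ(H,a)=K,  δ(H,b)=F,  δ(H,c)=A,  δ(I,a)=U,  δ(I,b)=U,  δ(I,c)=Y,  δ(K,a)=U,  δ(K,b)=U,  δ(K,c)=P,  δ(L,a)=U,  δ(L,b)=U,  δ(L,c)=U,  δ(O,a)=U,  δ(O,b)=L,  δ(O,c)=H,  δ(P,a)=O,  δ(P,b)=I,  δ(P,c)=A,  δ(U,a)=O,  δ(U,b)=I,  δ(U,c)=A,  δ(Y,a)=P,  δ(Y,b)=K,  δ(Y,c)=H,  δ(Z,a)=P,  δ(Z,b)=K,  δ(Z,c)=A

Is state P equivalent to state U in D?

First remove the unreachable states {Z}; 11 states remain.
Initial partition by acceptance: {A,F,G,H,I,O,Y} | {K,L,P,U}.
Refine {A,F,G,H,I,O,Y} on symbol a: members go to different blocks, giving {F,G,H,I,O,Y} and {A}.
Refine {F,G,H,I,O,Y} on symbol b: members go to different blocks, giving {G,I,O,Y} and {F,H}.
Refine {G,I,O,Y} on symbol c: members go to different blocks, giving {G,O,Y} and {I}.
On input a, block {K,L,P,U} splits into {P,U} and {K,L}.
The partition is now stable with 6 blocks: {G,O,Y} | {P,U} | {A} | {F,H} | {I} | {K,L}.
P and U lie in the same block of the stable partition, so they are equivalent — no string distinguishes them.

Yes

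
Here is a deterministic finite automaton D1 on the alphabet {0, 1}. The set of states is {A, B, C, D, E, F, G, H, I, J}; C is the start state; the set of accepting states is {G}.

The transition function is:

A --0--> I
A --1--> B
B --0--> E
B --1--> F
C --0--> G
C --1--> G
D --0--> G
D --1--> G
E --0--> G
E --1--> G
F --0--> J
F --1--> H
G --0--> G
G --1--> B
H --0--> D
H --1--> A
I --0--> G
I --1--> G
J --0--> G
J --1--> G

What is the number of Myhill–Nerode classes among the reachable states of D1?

All states are reachable from the start state.
Start with accepting vs non-accepting: {G} | {A,B,C,D,E,F,H,I,J}.
Split {A,B,C,D,E,F,H,I,J} by δ(·,0) → {C,D,E,I,J} and {A,B,F,H}.
No further refinement is possible. Final partition (3 blocks): {G} | {C,D,E,I,J} | {A,B,F,H}.

3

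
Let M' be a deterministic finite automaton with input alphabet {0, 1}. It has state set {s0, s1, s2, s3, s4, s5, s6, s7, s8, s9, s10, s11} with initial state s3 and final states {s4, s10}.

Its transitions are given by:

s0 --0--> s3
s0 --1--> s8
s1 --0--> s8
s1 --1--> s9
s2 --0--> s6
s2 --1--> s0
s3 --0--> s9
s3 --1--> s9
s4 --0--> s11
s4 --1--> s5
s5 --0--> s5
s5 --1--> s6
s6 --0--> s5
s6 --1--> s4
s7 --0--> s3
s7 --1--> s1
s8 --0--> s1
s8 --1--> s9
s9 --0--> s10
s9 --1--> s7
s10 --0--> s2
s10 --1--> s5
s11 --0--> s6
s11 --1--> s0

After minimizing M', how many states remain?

8

Start with accepting vs non-accepting: {s4,s10} | {s0,s1,s2,s3,s5,s6,s7,s8,s9,s11}.
Refine {s0,s1,s2,s3,s5,s6,s7,s8,s9,s11} on symbol 0: members go to different blocks, giving {s0,s1,s2,s3,s5,s6,s7,s8,s11} and {s9}.
On input 0, block {s0,s1,s2,s3,s5,s6,s7,s8,s11} splits into {s0,s1,s2,s5,s6,s7,s8,s11} and {s3}.
On input 0, block {s0,s1,s2,s5,s6,s7,s8,s11} splits into {s1,s2,s5,s6,s8,s11} and {s0,s7}.
Split {s1,s2,s5,s6,s8,s11} by δ(·,1) → {s1,s8} and {s2,s11} and {s5} and {s6}.
The partition is now stable with 8 blocks: {s4,s10} | {s1,s8} | {s9} | {s3} | {s0,s7} | {s2,s11} | {s5} | {s6}.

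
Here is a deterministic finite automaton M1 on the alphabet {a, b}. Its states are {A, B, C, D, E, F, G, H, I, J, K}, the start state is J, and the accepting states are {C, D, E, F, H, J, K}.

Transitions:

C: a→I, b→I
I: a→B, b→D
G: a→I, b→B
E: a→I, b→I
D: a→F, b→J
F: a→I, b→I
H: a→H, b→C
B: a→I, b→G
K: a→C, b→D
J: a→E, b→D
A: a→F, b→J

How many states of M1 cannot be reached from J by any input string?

4

Starting at J and following transitions, the reachable set is {B, D, E, F, G, I, J}. That leaves A, C, H, K unreachable — 4 in total.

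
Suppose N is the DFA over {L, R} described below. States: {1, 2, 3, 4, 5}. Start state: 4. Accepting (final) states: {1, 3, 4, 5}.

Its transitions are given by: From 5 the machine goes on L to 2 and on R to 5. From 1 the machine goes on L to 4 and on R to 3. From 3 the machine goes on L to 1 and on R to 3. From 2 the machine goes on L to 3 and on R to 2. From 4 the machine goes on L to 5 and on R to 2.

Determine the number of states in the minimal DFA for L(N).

5

Every state is reachable, so we keep all 5.
Initial partition by acceptance: {1,3,4,5} | {2}.
Split {1,3,4,5} by δ(·,L) → {1,3,4} and {5}.
Split {1,3,4} by δ(·,L) → {1,3} and {4}.
On input L, block {1,3} splits into {1} and {3}.
Stable partition: {1} | {2} | {5} | {4} | {3} — 5 equivalence classes.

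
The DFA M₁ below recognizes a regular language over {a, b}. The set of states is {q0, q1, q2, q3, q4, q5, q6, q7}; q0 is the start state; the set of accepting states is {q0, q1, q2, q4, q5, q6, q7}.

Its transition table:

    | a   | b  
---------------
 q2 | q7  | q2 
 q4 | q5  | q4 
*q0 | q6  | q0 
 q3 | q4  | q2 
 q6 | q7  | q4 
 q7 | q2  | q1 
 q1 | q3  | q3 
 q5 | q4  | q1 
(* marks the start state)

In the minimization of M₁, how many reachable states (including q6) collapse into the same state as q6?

3

Every state is reachable, so we keep all 8.
Initial partition by acceptance: {q0,q1,q2,q4,q5,q6,q7} | {q3}.
Refine {q0,q1,q2,q4,q5,q6,q7} on symbol a: members go to different blocks, giving {q0,q2,q4,q5,q6,q7} and {q1}.
Refine {q0,q2,q4,q5,q6,q7} on symbol b: members go to different blocks, giving {q0,q2,q4,q6} and {q5,q7}.
Split {q0,q2,q4,q6} by δ(·,a) → {q2,q4,q6} and {q0}.
Stable partition: {q2,q4,q6} | {q3} | {q1} | {q5,q7} | {q0} — 5 equivalence classes.
State q6 belongs to the block {q2,q4,q6}, which has 3 states.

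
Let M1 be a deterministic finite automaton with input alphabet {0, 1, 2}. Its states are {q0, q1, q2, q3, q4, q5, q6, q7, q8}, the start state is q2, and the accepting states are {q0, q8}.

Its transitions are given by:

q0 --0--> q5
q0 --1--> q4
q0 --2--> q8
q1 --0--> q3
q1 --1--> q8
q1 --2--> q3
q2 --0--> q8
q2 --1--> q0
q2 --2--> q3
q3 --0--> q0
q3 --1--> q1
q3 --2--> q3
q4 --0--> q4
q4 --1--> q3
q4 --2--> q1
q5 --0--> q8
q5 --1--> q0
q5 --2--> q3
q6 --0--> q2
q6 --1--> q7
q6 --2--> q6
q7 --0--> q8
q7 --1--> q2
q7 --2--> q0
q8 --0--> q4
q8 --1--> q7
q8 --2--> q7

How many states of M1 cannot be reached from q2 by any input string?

BFS from q2 reaches {q0, q1, q2, q3, q4, q5, q7, q8}; the 1 state(s) q6 are never visited.

1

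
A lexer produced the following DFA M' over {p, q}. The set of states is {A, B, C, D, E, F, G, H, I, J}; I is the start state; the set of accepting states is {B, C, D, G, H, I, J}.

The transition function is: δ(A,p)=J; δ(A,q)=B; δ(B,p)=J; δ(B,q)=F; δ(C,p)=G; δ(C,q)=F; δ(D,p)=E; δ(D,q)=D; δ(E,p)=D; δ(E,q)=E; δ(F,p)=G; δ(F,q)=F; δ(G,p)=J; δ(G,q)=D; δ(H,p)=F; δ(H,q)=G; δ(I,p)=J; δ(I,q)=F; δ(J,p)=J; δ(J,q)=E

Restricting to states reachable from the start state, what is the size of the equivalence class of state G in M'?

First remove the unreachable states {A,B,C,H}; 6 states remain.
Initial partition by acceptance: {D,G,I,J} | {E,F}.
On input p, block {D,G,I,J} splits into {G,I,J} and {D}.
Refine {G,I,J} on symbol q: members go to different blocks, giving {I,J} and {G}.
Split {E,F} by δ(·,p) → {E} and {F}.
On input q, block {I,J} splits into {I} and {J}.
Stable partition: {I} | {E} | {D} | {G} | {F} | {J} — 6 equivalence classes.
State G belongs to the block {G}, which has 1 states.

1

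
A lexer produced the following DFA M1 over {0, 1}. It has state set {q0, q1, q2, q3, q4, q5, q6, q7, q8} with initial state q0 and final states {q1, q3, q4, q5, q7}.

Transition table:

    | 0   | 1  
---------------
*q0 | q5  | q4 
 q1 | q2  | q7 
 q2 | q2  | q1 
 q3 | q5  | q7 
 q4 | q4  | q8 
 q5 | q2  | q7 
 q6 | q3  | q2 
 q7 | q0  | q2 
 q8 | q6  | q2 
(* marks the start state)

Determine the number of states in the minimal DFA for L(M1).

Initial partition by acceptance: {q1,q3,q4,q5,q7} | {q0,q2,q6,q8}.
Split {q1,q3,q4,q5,q7} by δ(·,0) → {q1,q5,q7} and {q3,q4}.
On input 1, block {q1,q5,q7} splits into {q1,q5} and {q7}.
Split {q0,q2,q6,q8} by δ(·,0) → {q2,q8} and {q0} and {q6}.
Refine {q2,q8} on symbol 0: members go to different blocks, giving {q2} and {q8}.
Refine {q3,q4} on symbol 0: members go to different blocks, giving {q3} and {q4}.
No further refinement is possible. Final partition (8 blocks): {q1,q5} | {q2} | {q3} | {q7} | {q0} | {q6} | {q8} | {q4}.

8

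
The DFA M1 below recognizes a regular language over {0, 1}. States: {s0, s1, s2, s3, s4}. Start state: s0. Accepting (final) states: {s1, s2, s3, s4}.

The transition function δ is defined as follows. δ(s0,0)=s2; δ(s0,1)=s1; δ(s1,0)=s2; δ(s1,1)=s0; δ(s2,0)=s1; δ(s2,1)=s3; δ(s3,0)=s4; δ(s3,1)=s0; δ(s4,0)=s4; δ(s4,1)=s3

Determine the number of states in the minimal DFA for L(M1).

Initial partition by acceptance: {s1,s2,s3,s4} | {s0}.
Refine {s1,s2,s3,s4} on symbol 1: members go to different blocks, giving {s1,s3} and {s2,s4}.
On input 0, block {s2,s4} splits into {s2} and {s4}.
On input 0, block {s1,s3} splits into {s1} and {s3}.
No further refinement is possible. Final partition (5 blocks): {s1} | {s0} | {s2} | {s4} | {s3}.

5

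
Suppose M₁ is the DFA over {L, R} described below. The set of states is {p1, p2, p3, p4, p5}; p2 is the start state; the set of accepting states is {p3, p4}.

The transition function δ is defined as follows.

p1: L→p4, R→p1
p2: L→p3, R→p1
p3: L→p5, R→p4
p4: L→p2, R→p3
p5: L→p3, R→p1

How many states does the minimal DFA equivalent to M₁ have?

2

P0 = {p3,p4} | {p1,p2,p5}.
No further refinement is possible. Final partition (2 blocks): {p3,p4} | {p1,p2,p5}.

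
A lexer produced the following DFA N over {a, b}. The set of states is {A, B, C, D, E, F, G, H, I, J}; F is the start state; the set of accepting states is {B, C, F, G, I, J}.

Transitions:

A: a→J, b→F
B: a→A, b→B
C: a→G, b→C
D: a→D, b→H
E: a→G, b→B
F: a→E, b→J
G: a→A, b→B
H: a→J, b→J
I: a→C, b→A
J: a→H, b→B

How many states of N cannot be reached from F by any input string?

3

No path from F leads to C, D, I; the other 7 states are all reachable.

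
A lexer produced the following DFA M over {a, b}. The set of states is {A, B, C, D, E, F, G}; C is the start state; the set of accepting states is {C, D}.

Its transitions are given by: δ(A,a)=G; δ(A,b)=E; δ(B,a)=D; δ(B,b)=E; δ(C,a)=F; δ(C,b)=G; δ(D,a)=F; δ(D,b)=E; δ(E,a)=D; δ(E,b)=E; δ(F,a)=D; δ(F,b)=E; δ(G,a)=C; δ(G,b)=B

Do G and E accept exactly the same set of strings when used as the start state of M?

Reachable states from the start: {B,C,D,E,F,G}. Unreachable: {A} — drop them.
P0 = {C,D} | {B,E,F,G}.
The partition is now stable with 2 blocks: {C,D} | {B,E,F,G}.
G and E lie in the same block of the stable partition, so they are equivalent — no string distinguishes them.

Yes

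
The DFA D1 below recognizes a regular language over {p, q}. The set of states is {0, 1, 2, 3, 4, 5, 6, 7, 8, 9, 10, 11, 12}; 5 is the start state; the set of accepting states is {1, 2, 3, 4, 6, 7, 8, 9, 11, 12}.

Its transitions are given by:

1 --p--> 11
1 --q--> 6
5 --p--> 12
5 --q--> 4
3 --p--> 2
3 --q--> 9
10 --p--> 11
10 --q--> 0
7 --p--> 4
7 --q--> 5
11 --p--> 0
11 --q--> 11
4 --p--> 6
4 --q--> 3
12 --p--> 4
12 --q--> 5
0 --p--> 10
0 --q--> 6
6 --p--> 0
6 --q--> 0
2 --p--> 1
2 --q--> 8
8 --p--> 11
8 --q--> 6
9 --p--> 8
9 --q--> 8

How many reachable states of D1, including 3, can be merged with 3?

Reachable states from the start: {0,1,2,3,4,5,6,8,9,10,11,12}. Unreachable: {7} — drop them.
Initial partition by acceptance: {1,2,3,4,6,8,9,11,12} | {0,5,10}.
Refine {1,2,3,4,6,8,9,11,12} on symbol p: members go to different blocks, giving {1,2,3,4,8,9,12} and {6,11}.
Split {1,2,3,4,8,9,12} by δ(·,p) → {2,3,9,12} and {1,4,8}.
On input p, block {2,3,9,12} splits into {2,9,12} and {3}.
Split {2,9,12} by δ(·,q) → {2,9} and {12}.
Refine {0,5,10} on symbol p: members go to different blocks, giving {0} and {5} and {10}.
Refine {6,11} on symbol q: members go to different blocks, giving {6} and {11}.
Split {1,4,8} by δ(·,p) → {1,8} and {4}.
The partition is now stable with 10 blocks: {2,9} | {0} | {6} | {1,8} | {3} | {12} | {5} | {10} | {11} | {4}.
State 3 belongs to the block {3}, which has 1 states.

1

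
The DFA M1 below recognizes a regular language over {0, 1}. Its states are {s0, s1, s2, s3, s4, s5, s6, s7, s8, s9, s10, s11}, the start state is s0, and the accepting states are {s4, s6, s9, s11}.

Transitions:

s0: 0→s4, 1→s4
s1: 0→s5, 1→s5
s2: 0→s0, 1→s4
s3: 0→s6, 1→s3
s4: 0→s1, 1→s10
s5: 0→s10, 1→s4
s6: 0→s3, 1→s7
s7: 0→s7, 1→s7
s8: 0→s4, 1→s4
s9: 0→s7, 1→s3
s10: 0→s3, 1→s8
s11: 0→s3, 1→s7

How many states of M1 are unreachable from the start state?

3

BFS from s0 reaches {s0, s1, s3, s4, s5, s6, s7, s8, s10}; the 3 state(s) s2, s9, s11 are never visited.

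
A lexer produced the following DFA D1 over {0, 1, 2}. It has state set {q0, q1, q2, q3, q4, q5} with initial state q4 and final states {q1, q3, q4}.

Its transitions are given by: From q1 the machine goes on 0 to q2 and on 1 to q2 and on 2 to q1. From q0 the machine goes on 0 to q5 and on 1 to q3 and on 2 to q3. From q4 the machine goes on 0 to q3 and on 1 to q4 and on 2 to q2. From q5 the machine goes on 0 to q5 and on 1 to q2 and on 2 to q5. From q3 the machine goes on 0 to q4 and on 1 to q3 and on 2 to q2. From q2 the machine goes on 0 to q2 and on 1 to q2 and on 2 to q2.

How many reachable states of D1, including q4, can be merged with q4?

Reachable states from the start: {q2,q3,q4}. Unreachable: {q0,q1,q5} — drop them.
P0 = {q3,q4} | {q2}.
No further refinement is possible. Final partition (2 blocks): {q3,q4} | {q2}.
The equivalence class containing q4 is {q3,q4}, of size 2.

2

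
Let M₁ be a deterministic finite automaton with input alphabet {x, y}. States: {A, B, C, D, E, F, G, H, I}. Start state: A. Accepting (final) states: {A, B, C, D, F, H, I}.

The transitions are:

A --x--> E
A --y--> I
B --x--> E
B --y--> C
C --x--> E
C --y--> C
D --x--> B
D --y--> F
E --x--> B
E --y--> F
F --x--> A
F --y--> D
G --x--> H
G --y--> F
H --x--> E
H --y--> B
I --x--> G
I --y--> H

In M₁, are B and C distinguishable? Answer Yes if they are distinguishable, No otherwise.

Every state is reachable, so we keep all 9.
P0 = {A,B,C,D,F,H,I} | {E,G}.
On input x, block {A,B,C,D,F,H,I} splits into {A,B,C,H,I} and {D,F}.
The partition is now stable with 3 blocks: {A,B,C,H,I} | {E,G} | {D,F}.
B and C lie in the same block of the stable partition, so they are equivalent — no string distinguishes them.

No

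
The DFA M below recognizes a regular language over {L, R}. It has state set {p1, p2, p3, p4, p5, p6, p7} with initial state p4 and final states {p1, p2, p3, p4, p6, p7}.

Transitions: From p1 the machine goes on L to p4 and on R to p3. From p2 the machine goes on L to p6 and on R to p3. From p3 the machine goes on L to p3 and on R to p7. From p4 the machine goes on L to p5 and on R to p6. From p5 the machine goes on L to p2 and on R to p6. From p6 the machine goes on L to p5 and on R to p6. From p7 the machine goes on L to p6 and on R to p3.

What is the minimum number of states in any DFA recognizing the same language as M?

4

States {p1} cannot be reached from the start state, so discard them.
Initial partition by acceptance: {p2,p3,p4,p6,p7} | {p5}.
Split {p2,p3,p4,p6,p7} by δ(·,L) → {p2,p3,p7} and {p4,p6}.
On input L, block {p2,p3,p7} splits into {p2,p7} and {p3}.
The partition is now stable with 4 blocks: {p2,p7} | {p5} | {p4,p6} | {p3}.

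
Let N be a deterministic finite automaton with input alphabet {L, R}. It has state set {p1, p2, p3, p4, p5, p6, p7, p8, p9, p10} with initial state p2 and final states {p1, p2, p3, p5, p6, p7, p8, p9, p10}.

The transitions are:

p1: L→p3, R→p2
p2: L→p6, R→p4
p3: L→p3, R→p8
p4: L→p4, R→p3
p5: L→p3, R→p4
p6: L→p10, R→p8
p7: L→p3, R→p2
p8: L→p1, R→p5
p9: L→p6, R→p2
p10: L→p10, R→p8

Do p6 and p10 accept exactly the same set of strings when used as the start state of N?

Yes

First remove the unreachable states {p7,p9}; 8 states remain.
P0 = {p1,p2,p3,p5,p6,p8,p10} | {p4}.
Split {p1,p2,p3,p5,p6,p8,p10} by δ(·,R) → {p1,p3,p6,p8,p10} and {p2,p5}.
On input R, block {p1,p3,p6,p8,p10} splits into {p3,p6,p10} and {p1,p8}.
Refine {p1,p8} on symbol L: members go to different blocks, giving {p1} and {p8}.
No further refinement is possible. Final partition (5 blocks): {p3,p6,p10} | {p4} | {p2,p5} | {p1} | {p8}.
p6 and p10 lie in the same block of the stable partition, so they are equivalent — no string distinguishes them.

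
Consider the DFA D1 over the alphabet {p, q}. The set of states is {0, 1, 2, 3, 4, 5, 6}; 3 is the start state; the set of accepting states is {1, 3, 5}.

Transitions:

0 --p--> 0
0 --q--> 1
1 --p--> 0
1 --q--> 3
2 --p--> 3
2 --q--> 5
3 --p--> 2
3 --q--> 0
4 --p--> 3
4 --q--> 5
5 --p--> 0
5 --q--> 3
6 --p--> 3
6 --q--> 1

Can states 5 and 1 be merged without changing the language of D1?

Yes

Reachable states from the start: {0,1,2,3,5}. Unreachable: {4,6} — drop them.
Initial partition by acceptance: {1,3,5} | {0,2}.
Split {1,3,5} by δ(·,q) → {1,5} and {3}.
On input p, block {0,2} splits into {0} and {2}.
Stable partition: {1,5} | {0} | {3} | {2} — 4 equivalence classes.
5 and 1 lie in the same block of the stable partition, so they are equivalent — no string distinguishes them.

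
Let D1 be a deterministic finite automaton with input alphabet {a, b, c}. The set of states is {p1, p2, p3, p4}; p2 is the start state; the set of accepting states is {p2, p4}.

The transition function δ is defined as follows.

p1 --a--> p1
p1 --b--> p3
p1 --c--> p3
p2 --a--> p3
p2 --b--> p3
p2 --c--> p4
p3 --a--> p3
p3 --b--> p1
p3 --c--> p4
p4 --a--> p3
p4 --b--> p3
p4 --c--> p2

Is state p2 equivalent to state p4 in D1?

Yes

Every state is reachable, so we keep all 4.
Start with accepting vs non-accepting: {p2,p4} | {p1,p3}.
Refine {p1,p3} on symbol c: members go to different blocks, giving {p1} and {p3}.
No further refinement is possible. Final partition (3 blocks): {p2,p4} | {p1} | {p3}.
p2 and p4 lie in the same block of the stable partition, so they are equivalent — no string distinguishes them.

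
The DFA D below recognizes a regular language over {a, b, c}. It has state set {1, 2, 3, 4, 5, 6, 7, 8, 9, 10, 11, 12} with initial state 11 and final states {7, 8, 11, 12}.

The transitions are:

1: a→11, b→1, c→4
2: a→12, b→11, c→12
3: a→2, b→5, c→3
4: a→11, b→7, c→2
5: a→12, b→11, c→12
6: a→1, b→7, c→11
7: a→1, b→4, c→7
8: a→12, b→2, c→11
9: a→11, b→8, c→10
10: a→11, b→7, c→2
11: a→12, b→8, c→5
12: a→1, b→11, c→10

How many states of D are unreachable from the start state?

3

No path from 11 leads to 3, 6, 9; the other 9 states are all reachable.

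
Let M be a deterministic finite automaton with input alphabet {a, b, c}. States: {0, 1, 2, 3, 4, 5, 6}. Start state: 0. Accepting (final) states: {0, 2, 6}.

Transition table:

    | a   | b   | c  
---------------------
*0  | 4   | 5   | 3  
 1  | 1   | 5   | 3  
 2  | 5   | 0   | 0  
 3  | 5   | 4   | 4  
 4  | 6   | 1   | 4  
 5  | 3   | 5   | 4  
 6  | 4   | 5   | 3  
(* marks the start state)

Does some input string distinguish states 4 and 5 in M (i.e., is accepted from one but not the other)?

Reachable states from the start: {0,1,3,4,5,6}. Unreachable: {2} — drop them.
P0 = {0,6} | {1,3,4,5}.
Refine {1,3,4,5} on symbol a: members go to different blocks, giving {1,3,5} and {4}.
Split {1,3,5} by δ(·,b) → {1,5} and {3}.
Split {1,5} by δ(·,a) → {1} and {5}.
The partition is now stable with 5 blocks: {0,6} | {1} | {4} | {3} | {5}.
4 and 5 end up in different blocks, so they are distinguishable. For instance, the string 'a' is accepted from only 4.

Yes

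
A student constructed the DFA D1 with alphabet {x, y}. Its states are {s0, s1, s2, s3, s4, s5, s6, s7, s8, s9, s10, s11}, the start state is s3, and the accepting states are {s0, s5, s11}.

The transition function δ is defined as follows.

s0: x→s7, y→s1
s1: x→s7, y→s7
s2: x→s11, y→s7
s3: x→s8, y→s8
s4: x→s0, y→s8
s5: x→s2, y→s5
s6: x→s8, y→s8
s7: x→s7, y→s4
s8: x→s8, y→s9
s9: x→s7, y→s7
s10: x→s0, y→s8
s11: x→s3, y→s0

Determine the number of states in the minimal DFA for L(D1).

6

States {s2,s5,s6,s10,s11} cannot be reached from the start state, so discard them.
Start with accepting vs non-accepting: {s0} | {s1,s3,s4,s7,s8,s9}.
Split {s1,s3,s4,s7,s8,s9} by δ(·,x) → {s1,s3,s7,s8,s9} and {s4}.
On input y, block {s1,s3,s7,s8,s9} splits into {s1,s3,s8,s9} and {s7}.
Split {s1,s3,s8,s9} by δ(·,x) → {s1,s9} and {s3,s8}.
Refine {s3,s8} on symbol y: members go to different blocks, giving {s3} and {s8}.
No further refinement is possible. Final partition (6 blocks): {s0} | {s1,s9} | {s4} | {s7} | {s3} | {s8}.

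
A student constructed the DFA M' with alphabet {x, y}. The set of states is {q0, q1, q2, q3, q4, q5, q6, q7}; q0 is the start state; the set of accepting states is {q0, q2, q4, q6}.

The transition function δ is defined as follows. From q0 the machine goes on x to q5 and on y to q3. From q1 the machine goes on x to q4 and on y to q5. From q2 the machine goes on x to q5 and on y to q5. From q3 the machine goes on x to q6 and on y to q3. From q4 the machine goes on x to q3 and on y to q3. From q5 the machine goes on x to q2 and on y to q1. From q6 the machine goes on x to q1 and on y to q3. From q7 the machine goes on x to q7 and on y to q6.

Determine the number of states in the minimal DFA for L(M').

States {q7} cannot be reached from the start state, so discard them.
Initial partition by acceptance: {q0,q2,q4,q6} | {q1,q3,q5}.
Stable partition: {q0,q2,q4,q6} | {q1,q3,q5} — 2 equivalence classes.

2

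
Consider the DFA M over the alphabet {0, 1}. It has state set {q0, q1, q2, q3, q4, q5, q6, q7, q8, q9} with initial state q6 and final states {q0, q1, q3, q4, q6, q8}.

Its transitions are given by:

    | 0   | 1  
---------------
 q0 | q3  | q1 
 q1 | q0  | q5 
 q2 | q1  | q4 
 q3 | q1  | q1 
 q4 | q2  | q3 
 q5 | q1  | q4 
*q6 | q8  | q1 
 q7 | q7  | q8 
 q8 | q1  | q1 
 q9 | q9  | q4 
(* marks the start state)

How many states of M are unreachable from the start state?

No path from q6 leads to q7, q9; the other 8 states are all reachable.

2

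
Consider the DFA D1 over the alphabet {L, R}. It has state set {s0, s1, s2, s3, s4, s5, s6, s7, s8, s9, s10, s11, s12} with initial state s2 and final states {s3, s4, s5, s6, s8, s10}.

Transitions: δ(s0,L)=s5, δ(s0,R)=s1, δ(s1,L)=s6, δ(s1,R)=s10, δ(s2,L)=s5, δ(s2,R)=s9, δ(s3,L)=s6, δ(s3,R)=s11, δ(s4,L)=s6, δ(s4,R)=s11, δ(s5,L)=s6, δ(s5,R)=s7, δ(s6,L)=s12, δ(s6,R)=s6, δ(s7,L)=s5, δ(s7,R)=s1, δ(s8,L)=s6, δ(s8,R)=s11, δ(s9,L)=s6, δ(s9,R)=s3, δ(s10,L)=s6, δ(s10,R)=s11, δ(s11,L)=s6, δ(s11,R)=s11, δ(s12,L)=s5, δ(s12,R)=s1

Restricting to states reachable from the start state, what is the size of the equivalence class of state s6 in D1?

States {s0,s4,s8} cannot be reached from the start state, so discard them.
Start with accepting vs non-accepting: {s3,s5,s6,s10} | {s1,s2,s7,s9,s11,s12}.
On input L, block {s3,s5,s6,s10} splits into {s3,s5,s10} and {s6}.
Refine {s1,s2,s7,s9,s11,s12} on symbol L: members go to different blocks, giving {s1,s9,s11} and {s2,s7,s12}.
On input R, block {s3,s5,s10} splits into {s3,s10} and {s5}.
Refine {s1,s9,s11} on symbol R: members go to different blocks, giving {s1,s9} and {s11}.
Stable partition: {s3,s10} | {s1,s9} | {s6} | {s2,s7,s12} | {s5} | {s11} — 6 equivalence classes.
The equivalence class containing s6 is {s6}, of size 1.

1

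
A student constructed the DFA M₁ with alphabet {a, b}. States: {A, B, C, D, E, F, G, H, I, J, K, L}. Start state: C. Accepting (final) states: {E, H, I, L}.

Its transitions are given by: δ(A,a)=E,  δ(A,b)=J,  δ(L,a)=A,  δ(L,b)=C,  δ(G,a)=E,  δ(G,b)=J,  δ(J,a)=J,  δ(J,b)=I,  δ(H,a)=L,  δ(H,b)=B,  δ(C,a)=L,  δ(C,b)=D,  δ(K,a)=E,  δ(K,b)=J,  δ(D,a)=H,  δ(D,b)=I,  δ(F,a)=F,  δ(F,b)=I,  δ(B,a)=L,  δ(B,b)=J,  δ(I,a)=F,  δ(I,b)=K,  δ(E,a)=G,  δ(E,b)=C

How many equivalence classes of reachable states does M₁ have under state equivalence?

7

Initial partition by acceptance: {E,H,I,L} | {A,B,C,D,F,G,J,K}.
Refine {E,H,I,L} on symbol a: members go to different blocks, giving {E,I,L} and {H}.
Refine {A,B,C,D,F,G,J,K} on symbol a: members go to different blocks, giving {A,B,C,G,K} and {F,J} and {D}.
On input a, block {E,I,L} splits into {E,L} and {I}.
On input b, block {A,B,C,G,K} splits into {A,B,G,K} and {C}.
The partition is now stable with 7 blocks: {E,L} | {A,B,G,K} | {H} | {F,J} | {D} | {I} | {C}.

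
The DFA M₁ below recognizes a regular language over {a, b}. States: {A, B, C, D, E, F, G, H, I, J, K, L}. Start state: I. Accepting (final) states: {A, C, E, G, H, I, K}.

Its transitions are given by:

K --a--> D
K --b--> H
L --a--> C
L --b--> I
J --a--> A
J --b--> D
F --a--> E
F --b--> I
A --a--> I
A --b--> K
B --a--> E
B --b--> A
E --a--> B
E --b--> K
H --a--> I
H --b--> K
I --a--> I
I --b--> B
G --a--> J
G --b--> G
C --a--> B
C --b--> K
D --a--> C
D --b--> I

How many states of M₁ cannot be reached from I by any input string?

BFS from I reaches {A, B, C, D, E, H, I, K}; the 4 state(s) F, G, J, L are never visited.

4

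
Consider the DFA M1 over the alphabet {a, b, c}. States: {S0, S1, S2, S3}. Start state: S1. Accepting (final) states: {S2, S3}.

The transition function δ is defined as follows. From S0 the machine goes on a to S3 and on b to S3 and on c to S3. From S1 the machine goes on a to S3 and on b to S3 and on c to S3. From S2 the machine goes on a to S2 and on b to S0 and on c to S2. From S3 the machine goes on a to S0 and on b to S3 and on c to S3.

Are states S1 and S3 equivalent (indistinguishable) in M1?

No

States {S2} cannot be reached from the start state, so discard them.
Start with accepting vs non-accepting: {S3} | {S0,S1}.
The partition is now stable with 2 blocks: {S3} | {S0,S1}.
S1 and S3 end up in different blocks, so they are distinguishable. For instance, the string 'ε' is accepted from only S3.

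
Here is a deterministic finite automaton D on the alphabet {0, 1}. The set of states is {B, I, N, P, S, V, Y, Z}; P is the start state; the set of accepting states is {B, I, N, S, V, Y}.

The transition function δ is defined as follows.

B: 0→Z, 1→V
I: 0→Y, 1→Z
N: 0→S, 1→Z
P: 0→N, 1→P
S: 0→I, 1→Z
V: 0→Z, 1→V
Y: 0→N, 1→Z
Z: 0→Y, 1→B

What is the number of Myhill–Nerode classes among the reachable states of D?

Every state is reachable, so we keep all 8.
Initial partition by acceptance: {B,I,N,S,V,Y} | {P,Z}.
On input 0, block {B,I,N,S,V,Y} splits into {I,N,S,Y} and {B,V}.
Split {P,Z} by δ(·,1) → {Z} and {P}.
No further refinement is possible. Final partition (4 blocks): {I,N,S,Y} | {Z} | {B,V} | {P}.

4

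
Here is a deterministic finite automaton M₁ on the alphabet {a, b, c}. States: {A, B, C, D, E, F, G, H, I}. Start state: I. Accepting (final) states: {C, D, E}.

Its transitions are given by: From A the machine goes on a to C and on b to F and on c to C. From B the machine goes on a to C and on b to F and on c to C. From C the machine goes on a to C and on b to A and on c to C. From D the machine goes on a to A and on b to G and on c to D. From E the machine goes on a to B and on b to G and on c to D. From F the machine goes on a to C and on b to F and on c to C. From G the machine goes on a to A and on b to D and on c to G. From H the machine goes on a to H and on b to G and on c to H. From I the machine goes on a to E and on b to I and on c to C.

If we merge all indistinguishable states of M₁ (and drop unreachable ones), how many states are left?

5

Reachable states from the start: {A,B,C,D,E,F,G,I}. Unreachable: {H} — drop them.
Initial partition by acceptance: {C,D,E} | {A,B,F,G,I}.
On input a, block {C,D,E} splits into {D,E} and {C}.
Refine {A,B,F,G,I} on symbol a: members go to different blocks, giving {A,B,F} and {G} and {I}.
No further refinement is possible. Final partition (5 blocks): {D,E} | {A,B,F} | {C} | {G} | {I}.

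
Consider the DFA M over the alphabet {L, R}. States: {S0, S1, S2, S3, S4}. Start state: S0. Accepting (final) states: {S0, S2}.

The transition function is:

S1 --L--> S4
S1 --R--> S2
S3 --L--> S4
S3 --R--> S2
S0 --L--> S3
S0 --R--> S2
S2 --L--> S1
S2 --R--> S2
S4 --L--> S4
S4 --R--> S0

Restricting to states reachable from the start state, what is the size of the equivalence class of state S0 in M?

Every state is reachable, so we keep all 5.
Start with accepting vs non-accepting: {S0,S2} | {S1,S3,S4}.
No further refinement is possible. Final partition (2 blocks): {S0,S2} | {S1,S3,S4}.
State S0 belongs to the block {S0,S2}, which has 2 states.

2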